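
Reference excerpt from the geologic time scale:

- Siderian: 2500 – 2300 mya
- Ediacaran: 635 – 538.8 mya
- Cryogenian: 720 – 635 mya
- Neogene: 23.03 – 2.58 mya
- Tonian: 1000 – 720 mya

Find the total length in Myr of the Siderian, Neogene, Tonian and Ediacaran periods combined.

596.65 million years

Each duration: Siderian = 200; Neogene = 20.45; Tonian = 280; Ediacaran = 96.2.
Sum: 200 + 20.45 + 280 + 96.2 = 596.65 Myr.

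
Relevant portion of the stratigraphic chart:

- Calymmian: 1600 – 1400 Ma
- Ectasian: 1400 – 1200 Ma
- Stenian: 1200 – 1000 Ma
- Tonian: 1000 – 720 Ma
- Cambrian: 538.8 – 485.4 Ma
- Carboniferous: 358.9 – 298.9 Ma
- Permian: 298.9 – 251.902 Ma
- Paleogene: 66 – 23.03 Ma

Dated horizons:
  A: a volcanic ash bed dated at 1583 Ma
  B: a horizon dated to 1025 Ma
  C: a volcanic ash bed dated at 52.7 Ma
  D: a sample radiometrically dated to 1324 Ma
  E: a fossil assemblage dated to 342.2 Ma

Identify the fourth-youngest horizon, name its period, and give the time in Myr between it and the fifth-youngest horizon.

Smaller Ma means younger, so youngest first: C 52.7 < E 342.2 < B 1025 < D 1324 < A 1583.
Counting 4 along gives D (1324 Ma); the excerpt puts that inside the Ectasian, 1400–1200 Ma.
Next in line is A (1583 Ma), and 1583 − 1324 = 259 Myr.

D, in the Ectasian; 259 million years to A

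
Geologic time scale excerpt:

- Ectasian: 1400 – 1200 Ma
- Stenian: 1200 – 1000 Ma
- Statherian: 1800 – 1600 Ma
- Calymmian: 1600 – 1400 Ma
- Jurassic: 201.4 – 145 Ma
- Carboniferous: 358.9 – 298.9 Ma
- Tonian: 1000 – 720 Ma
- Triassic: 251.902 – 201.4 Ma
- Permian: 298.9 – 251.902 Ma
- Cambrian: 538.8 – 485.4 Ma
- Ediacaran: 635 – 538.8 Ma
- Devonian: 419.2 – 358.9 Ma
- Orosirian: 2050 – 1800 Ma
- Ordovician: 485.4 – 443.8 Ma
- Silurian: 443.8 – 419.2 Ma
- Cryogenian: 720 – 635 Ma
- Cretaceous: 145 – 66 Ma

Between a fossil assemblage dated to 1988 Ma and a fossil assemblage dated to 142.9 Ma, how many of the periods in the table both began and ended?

1988 Ma sits inside the Orosirian (2050–1800) and 142.9 Ma inside the Cretaceous (145–66); neither of those is wholly between the two dates.
The listed periods lying completely between them are Statherian, Calymmian, Ectasian, Stenian, Tonian, Cryogenian, Ediacaran, Cambrian, Ordovician, Silurian, Devonian, Carboniferous, Permian, Triassic, Jurassic — 15 in all.

15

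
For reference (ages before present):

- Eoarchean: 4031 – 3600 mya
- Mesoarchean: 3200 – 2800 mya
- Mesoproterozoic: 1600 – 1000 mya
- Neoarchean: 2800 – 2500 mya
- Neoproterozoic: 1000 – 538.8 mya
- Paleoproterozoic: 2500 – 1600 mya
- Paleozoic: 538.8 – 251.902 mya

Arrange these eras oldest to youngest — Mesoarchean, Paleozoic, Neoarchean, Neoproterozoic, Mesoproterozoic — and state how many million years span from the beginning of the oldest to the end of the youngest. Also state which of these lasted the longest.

Start ages (Ma): Mesoarchean 3200, Neoarchean 2800, Mesoproterozoic 1600, Neoproterozoic 1000, Paleozoic 538.8.
Ordered oldest to youngest: Mesoarchean, Neoarchean, Mesoproterozoic, Neoproterozoic, Paleozoic.
Span = 3200 − 251.902 = 2948.098 Myr.
Durations: Mesoproterozoic 600, Neoproterozoic 461.2, Mesoarchean 400, Paleozoic 286.898, Neoarchean 300 → longest is Mesoproterozoic (600 Myr).

Mesoarchean, Neoarchean, Mesoproterozoic, Neoproterozoic, Paleozoic; total span 2948.098 Myr; longest is Mesoproterozoic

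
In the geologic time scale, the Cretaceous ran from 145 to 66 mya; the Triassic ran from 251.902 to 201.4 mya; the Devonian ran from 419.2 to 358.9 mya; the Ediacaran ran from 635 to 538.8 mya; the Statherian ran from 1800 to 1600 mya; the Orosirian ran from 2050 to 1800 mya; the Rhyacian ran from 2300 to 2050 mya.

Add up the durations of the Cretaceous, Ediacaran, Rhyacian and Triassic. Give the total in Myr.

475.702 million years

Each duration: Cretaceous = 79; Ediacaran = 96.2; Rhyacian = 250; Triassic = 50.502.
Sum: 79 + 96.2 + 250 + 50.502 = 475.702 Myr.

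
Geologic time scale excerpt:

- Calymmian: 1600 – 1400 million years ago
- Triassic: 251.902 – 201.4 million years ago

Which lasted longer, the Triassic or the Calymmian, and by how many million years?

Calymmian, by 149.498 million years

Triassic: 251.902 − 201.4 = 50.502 Myr.
Calymmian: 1600 − 1400 = 200 Myr.
Difference: 200 − 50.502 = 149.498 Myr, so the Calymmian was longer.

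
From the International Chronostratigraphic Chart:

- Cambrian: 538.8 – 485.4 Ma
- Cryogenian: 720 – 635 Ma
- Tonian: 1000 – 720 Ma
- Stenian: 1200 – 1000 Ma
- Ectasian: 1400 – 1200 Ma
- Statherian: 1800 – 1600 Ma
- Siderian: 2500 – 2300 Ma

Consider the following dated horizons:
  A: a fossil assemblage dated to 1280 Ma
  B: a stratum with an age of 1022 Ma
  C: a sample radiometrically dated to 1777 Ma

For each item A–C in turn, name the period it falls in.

A: 1280 Ma lies in 1400–1200 Ma, so Ectasian.
B: 1022 Ma lies in 1200–1000 Ma, so Stenian.
C: 1777 Ma lies in 1800–1600 Ma, so Statherian.

A — Ectasian; B — Stenian; C — Statherian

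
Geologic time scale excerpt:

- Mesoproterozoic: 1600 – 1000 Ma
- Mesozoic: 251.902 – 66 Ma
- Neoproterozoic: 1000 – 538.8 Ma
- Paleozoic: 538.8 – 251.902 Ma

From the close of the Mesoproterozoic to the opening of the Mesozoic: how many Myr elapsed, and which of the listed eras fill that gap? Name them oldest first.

748.098 million years; Neoproterozoic, Paleozoic

The Mesoproterozoic closes at 1000 Ma and the Mesozoic opens at 251.902 Ma, so the interval is 1000 − 251.902 = 748.098 Myr.
An era fits inside if it starts at or after 1000 Ma and ends at or before 251.902 Ma; oldest first that gives Neoproterozoic, Paleozoic.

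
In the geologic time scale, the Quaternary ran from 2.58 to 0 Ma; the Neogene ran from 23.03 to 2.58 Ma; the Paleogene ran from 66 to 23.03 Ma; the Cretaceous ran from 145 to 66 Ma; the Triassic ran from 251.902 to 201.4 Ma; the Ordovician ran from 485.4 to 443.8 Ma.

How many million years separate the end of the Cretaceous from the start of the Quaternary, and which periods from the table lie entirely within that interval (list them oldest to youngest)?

The Cretaceous closes at 66 Ma and the Quaternary opens at 2.58 Ma, so the interval is 66 − 2.58 = 63.42 Myr.
A period fits inside if it starts at or after 66 Ma and ends at or before 2.58 Ma; oldest first that gives Paleogene, Neogene.

63.42 million years; Paleogene, Neogene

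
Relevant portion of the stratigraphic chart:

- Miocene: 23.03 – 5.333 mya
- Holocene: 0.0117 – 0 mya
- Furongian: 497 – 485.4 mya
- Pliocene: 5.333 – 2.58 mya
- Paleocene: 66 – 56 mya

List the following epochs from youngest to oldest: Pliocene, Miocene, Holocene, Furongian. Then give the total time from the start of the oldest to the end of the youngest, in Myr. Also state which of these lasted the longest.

Holocene → Pliocene → Miocene → Furongian; total span 497 Myr; longest is Miocene

Start ages (Ma): Furongian 497, Miocene 23.03, Pliocene 5.333, Holocene 0.0117.
Ordered youngest to oldest: Holocene, Pliocene, Miocene, Furongian.
Span = 497 − 0 = 497 Myr.
Durations: Miocene 17.697, Furongian 11.6, Holocene 0.0117, Pliocene 2.753 → longest is Miocene (17.697 Myr).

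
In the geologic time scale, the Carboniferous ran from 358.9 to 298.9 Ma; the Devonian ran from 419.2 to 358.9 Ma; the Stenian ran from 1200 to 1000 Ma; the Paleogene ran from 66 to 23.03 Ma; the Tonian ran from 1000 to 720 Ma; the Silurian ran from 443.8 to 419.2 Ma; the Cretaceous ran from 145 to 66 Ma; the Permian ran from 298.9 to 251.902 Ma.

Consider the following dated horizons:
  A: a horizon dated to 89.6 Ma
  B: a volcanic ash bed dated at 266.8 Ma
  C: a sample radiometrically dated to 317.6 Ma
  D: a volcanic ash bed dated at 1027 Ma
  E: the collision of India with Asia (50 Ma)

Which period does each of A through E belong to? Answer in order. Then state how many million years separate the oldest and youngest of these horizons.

A: 89.6 Ma lies in 145–66 Ma, so Cretaceous.
B: 266.8 Ma lies in 298.9–251.902 Ma, so Permian.
C: 317.6 Ma lies in 358.9–298.9 Ma, so Carboniferous.
D: 1027 Ma lies in 1200–1000 Ma, so Stenian.
E: 50 Ma lies in 66–23.03 Ma, so Paleogene.
Oldest = 1027 Ma, youngest = 50 Ma → span 977 Myr.

A — Cretaceous; B — Permian; C — Carboniferous; D — Stenian; E — Paleogene; span 977 million years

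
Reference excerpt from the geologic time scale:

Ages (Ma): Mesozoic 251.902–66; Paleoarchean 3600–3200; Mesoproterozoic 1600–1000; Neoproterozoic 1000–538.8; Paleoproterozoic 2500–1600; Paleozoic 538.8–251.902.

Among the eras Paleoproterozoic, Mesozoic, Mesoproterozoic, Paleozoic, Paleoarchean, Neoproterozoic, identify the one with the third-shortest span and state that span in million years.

Paleoarchean, 400 million years

Start − end for each: Paleoproterozoic 2500 − 1600 = 900; Mesozoic 251.902 − 66 = 185.902; Mesoproterozoic 1600 − 1000 = 600; Paleozoic 538.8 − 251.902 = 286.898; Paleoarchean 3600 − 3200 = 400; Neoproterozoic 1000 − 538.8 = 461.2.
Ranking these from shortest: Mesozoic < Paleozoic < Paleoarchean < Neoproterozoic < Mesoproterozoic < Paleoproterozoic.
Position 3 in that ranking is Paleoarchean, which lasted 400 Myr.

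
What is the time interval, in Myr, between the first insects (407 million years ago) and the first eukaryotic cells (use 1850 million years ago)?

1850 − 407 = 1443 million years.

1443 million years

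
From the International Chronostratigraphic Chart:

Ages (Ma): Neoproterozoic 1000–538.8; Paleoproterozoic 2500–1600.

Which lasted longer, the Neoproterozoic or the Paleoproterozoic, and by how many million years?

Neoproterozoic: 1000 − 538.8 = 461.2 Myr.
Paleoproterozoic: 2500 − 1600 = 900 Myr.
Difference: 900 − 461.2 = 438.8 Myr, so the Paleoproterozoic was longer.

Paleoproterozoic, by 438.8 million years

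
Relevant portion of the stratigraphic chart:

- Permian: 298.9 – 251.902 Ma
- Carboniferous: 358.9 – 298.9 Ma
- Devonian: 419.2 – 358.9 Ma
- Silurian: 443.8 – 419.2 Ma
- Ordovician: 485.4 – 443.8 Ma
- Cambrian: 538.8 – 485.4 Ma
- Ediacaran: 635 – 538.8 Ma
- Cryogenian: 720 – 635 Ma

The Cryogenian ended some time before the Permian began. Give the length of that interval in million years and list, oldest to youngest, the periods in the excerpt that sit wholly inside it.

336.1 million years; Ediacaran, Cambrian, Ordovician, Silurian, Devonian, Carboniferous

The Cryogenian closes at 635 Ma and the Permian opens at 298.9 Ma, so the interval is 635 − 298.9 = 336.1 Myr.
A period fits inside if it starts at or after 635 Ma and ends at or before 298.9 Ma; oldest first that gives Ediacaran, Cambrian, Ordovician, Silurian, Devonian, Carboniferous.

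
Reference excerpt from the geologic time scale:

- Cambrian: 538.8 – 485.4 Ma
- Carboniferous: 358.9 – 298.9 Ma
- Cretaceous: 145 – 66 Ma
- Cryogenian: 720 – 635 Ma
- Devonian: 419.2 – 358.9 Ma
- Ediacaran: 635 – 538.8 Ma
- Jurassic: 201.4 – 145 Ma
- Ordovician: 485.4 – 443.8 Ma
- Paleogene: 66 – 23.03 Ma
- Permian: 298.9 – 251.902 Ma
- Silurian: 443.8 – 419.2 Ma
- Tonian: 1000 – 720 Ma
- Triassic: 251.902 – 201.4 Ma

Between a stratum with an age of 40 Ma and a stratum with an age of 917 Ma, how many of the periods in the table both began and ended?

The older date is 917 Ma and the younger is 40 Ma.
Periods with start < 917 and end > 40 Ma: Cryogenian (720–635), Ediacaran (635–538.8), Cambrian (538.8–485.4), Ordovician (485.4–443.8), Silurian (443.8–419.2), Devonian (419.2–358.9), Carboniferous (358.9–298.9), Permian (298.9–251.902), Triassic (251.902–201.4), Jurassic (201.4–145), Cretaceous (145–66).
That is 11 complete periods.

11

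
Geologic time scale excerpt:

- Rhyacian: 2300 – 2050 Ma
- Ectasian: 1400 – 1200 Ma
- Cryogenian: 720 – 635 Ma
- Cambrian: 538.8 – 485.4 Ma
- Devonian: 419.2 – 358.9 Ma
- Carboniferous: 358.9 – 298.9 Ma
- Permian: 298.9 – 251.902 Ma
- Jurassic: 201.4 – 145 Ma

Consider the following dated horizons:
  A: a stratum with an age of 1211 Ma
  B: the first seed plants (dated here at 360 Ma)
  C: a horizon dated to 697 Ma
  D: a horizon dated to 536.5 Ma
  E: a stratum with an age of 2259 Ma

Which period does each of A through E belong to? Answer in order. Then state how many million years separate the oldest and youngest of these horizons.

A — Ectasian; B — Devonian; C — Cryogenian; D — Cambrian; E — Rhyacian; span 1899 million years

Match each age against the start–end ranges in the excerpt: A = 1211 Ma → Ectasian (1400–1200); B = 360 Ma → Devonian (419.2–358.9); C = 697 Ma → Cryogenian (720–635); D = 536.5 Ma → Cambrian (538.8–485.4); E = 2259 Ma → Rhyacian (2300–2050).
The largest age is 2259 Ma and the smallest is 360 Ma; their difference is 1899 Myr.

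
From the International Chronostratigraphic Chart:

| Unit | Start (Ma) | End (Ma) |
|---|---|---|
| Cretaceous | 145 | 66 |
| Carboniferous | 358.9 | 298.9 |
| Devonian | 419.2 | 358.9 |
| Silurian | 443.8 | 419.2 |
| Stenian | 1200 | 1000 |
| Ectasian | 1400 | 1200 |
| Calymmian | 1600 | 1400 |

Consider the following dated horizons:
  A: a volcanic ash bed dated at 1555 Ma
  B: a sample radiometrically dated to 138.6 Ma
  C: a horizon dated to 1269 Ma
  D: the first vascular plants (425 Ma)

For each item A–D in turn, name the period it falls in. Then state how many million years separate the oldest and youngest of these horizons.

Match each age against the start–end ranges in the excerpt: A = 1555 Ma → Calymmian (1600–1400); B = 138.6 Ma → Cretaceous (145–66); C = 1269 Ma → Ectasian (1400–1200); D = 425 Ma → Silurian (443.8–419.2).
The largest age is 1555 Ma and the smallest is 138.6 Ma; their difference is 1416.4 Myr.

A — Calymmian; B — Cretaceous; C — Ectasian; D — Silurian; span 1416.4 million years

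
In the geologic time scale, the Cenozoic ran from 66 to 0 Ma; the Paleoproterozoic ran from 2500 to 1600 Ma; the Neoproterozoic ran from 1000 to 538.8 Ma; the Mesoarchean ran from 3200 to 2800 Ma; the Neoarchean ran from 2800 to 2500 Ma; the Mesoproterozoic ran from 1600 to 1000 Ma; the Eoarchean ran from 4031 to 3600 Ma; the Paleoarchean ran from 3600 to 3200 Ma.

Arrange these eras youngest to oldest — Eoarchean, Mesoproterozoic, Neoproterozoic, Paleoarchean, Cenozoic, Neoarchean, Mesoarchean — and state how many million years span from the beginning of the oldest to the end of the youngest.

Start ages (Ma): Eoarchean 4031, Paleoarchean 3600, Mesoarchean 3200, Neoarchean 2800, Mesoproterozoic 1600, Neoproterozoic 1000, Cenozoic 66.
Ordered youngest to oldest: Cenozoic, Neoproterozoic, Mesoproterozoic, Neoarchean, Mesoarchean, Paleoarchean, Eoarchean.
Span = 4031 − 0 = 4031 Myr.

Cenozoic, Neoproterozoic, Mesoproterozoic, Neoarchean, Mesoarchean, Paleoarchean, Eoarchean; total span 4031 Myr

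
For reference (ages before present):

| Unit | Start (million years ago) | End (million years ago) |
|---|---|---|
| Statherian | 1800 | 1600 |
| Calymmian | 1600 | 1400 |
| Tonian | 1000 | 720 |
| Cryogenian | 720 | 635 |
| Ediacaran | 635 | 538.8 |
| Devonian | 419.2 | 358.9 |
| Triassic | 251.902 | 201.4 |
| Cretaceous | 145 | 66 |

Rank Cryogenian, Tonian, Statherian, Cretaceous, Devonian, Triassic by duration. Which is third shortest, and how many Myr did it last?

Cretaceous, 79 million years

Start − end for each: Cryogenian 720 − 635 = 85; Tonian 1000 − 720 = 280; Statherian 1800 − 1600 = 200; Cretaceous 145 − 66 = 79; Devonian 419.2 − 358.9 = 60.3; Triassic 251.902 − 201.4 = 50.502.
Ranking these from shortest: Triassic < Devonian < Cretaceous < Cryogenian < Statherian < Tonian.
Position 3 in that ranking is Cretaceous, which lasted 79 Myr.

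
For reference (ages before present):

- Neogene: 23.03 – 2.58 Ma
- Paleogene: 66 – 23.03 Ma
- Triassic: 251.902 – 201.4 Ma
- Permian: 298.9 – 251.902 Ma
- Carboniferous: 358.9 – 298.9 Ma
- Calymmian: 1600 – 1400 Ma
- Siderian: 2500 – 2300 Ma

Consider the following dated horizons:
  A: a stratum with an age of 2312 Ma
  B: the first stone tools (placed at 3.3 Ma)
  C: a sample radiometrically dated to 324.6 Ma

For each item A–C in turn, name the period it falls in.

A — Siderian; B — Neogene; C — Carboniferous

Match each age against the start–end ranges in the excerpt: A = 2312 Ma → Siderian (2500–2300); B = 3.3 Ma → Neogene (23.03–2.58); C = 324.6 Ma → Carboniferous (358.9–298.9).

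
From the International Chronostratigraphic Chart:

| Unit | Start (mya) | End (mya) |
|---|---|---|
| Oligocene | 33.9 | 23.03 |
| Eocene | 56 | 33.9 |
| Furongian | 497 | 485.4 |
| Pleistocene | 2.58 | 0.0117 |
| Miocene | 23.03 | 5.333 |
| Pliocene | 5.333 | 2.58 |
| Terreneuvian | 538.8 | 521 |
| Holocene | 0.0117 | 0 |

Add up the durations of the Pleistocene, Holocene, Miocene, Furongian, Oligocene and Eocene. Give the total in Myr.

Each duration: Pleistocene = 2.5683; Holocene = 0.0117; Miocene = 17.697; Furongian = 11.6; Oligocene = 10.87; Eocene = 22.1.
Sum: 2.5683 + 0.0117 + 17.697 + 11.6 + 10.87 + 22.1 = 64.847 Myr.

64.847 million years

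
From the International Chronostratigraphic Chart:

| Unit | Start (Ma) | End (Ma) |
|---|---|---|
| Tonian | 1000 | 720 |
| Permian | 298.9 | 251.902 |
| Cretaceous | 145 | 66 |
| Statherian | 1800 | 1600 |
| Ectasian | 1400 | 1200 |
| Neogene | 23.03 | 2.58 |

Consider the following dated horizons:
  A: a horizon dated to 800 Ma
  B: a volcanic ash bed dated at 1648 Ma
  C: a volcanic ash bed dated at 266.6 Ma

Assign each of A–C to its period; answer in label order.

A: 800 Ma lies in 1000–720 Ma, so Tonian.
B: 1648 Ma lies in 1800–1600 Ma, so Statherian.
C: 266.6 Ma lies in 298.9–251.902 Ma, so Permian.

A — Tonian; B — Statherian; C — Permian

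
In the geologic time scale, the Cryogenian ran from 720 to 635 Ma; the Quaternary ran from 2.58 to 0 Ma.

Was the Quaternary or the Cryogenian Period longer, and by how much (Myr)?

Cryogenian, by 82.42 million years

Quaternary: 2.58 − 0 = 2.58 Myr.
Cryogenian: 720 − 635 = 85 Myr.
Difference: 85 − 2.58 = 82.42 Myr, so the Cryogenian was longer.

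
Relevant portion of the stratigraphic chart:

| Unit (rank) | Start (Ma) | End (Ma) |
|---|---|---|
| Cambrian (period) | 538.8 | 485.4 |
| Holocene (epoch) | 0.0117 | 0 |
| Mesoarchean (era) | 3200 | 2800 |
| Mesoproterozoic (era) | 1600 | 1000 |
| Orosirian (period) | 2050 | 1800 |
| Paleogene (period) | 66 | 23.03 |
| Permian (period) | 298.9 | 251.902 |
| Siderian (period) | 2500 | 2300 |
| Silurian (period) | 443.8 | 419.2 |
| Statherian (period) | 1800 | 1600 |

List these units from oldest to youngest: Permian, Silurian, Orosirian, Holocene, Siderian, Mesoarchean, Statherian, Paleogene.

Mesoarchean → Siderian → Orosirian → Statherian → Silurian → Permian → Paleogene → Holocene

Sorting by start age (descending Ma, since larger Ma = older): Mesoarchean start 3200, Siderian start 2500, Orosirian start 2050, Statherian start 1800, Silurian start 443.8, Permian start 298.9, Paleogene start 66, Holocene start 0.0117.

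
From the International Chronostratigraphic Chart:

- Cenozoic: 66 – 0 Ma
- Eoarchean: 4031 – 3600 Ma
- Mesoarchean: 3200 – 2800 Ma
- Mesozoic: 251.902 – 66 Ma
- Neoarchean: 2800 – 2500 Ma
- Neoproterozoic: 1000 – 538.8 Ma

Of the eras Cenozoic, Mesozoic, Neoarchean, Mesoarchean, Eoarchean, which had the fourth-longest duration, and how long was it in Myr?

Mesozoic, 185.902 million years

Durations: Cenozoic 66; Mesozoic 185.902; Neoarchean 300; Mesoarchean 400; Eoarchean 431 Myr.
Sorted longest-first: Eoarchean (431), Mesoarchean (400), Neoarchean (300), Mesozoic (185.902), Cenozoic (66).
The fourth longest is Mesozoic at 185.902 Myr.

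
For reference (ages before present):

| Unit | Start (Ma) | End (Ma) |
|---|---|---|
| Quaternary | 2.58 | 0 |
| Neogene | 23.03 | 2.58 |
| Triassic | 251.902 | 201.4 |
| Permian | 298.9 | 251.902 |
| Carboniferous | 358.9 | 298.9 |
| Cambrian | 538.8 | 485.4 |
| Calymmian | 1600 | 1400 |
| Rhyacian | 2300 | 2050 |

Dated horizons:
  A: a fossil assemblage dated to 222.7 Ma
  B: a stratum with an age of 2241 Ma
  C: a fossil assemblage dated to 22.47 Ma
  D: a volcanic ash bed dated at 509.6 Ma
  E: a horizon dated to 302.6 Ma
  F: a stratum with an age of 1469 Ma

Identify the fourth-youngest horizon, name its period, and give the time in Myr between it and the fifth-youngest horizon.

Smaller Ma means younger, so youngest first: C 22.47 < A 222.7 < E 302.6 < D 509.6 < F 1469 < B 2241.
Counting 4 along gives D (509.6 Ma); the excerpt puts that inside the Cambrian, 538.8–485.4 Ma.
Next in line is F (1469 Ma), and 1469 − 509.6 = 959.4 Myr.

D, in the Cambrian; 959.4 million years to F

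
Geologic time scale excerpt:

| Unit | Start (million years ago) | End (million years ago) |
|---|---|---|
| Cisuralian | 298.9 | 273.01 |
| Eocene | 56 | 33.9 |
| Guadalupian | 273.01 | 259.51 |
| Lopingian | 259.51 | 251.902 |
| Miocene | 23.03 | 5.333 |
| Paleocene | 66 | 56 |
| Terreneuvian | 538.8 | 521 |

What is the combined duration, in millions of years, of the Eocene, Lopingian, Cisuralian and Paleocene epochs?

65.598 million years

Duration is start − end for each: (56 − 33.9) + (259.51 − 251.902) + (298.9 − 273.01) + (66 − 56).
That is 22.1 + 7.608 + 25.89 + 10, which totals 65.598 million years.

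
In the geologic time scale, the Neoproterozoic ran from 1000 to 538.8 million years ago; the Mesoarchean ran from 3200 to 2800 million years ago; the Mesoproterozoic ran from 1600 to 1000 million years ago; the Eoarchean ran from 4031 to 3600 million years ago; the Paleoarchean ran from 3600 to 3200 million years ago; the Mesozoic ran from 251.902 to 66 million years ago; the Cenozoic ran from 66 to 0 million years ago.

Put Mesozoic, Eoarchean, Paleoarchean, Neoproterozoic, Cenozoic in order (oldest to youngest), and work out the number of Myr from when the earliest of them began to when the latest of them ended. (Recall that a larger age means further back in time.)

From the excerpt: Mesozoic 251.902–66; Eoarchean 4031–3600; Paleoarchean 3600–3200; Neoproterozoic 1000–538.8; Cenozoic 66–0 (Ma).
Larger Ma is earlier, so the oldest is Eoarchean and the youngest is Cenozoic; oldest to youngest: Eoarchean, Paleoarchean, Neoproterozoic, Mesozoic, Cenozoic.
Oldest start 4031 minus youngest end 0 gives 4031 Myr overall.

Eoarchean, Paleoarchean, Neoproterozoic, Mesozoic, Cenozoic; total span 4031 Myr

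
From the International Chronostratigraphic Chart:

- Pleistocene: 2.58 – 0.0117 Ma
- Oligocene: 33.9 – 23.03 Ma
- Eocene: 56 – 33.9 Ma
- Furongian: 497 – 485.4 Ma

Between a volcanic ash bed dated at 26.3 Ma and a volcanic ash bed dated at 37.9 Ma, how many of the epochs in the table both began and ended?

The older date is 37.9 Ma and the younger is 26.3 Ma.
No epoch both begins after 37.9 Ma and ends before 26.3 Ma, so the count is 0.

0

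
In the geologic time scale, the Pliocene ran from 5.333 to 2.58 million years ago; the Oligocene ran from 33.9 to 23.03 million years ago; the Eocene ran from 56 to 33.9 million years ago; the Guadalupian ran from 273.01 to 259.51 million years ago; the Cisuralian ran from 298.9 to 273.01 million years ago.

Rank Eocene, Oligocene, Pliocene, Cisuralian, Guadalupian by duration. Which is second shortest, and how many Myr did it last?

Oligocene, 10.87 million years

Durations: Eocene 22.1; Oligocene 10.87; Pliocene 2.753; Cisuralian 25.89; Guadalupian 13.5 Myr.
Sorted shortest-first: Pliocene (2.753), Oligocene (10.87), Guadalupian (13.5), Eocene (22.1), Cisuralian (25.89).
The second shortest is Oligocene at 10.87 Myr.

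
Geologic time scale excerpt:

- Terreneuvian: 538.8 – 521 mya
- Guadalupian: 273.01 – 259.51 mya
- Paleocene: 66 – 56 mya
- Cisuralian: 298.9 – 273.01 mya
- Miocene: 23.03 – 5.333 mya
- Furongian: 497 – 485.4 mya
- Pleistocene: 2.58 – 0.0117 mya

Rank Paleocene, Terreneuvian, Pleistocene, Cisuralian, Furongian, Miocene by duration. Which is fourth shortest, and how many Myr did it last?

Durations: Paleocene 10; Terreneuvian 17.8; Pleistocene 2.5683; Cisuralian 25.89; Furongian 11.6; Miocene 17.697 Myr.
Sorted shortest-first: Pleistocene (2.5683), Paleocene (10), Furongian (11.6), Miocene (17.697), Terreneuvian (17.8), Cisuralian (25.89).
The fourth shortest is Miocene at 17.697 Myr.

Miocene, 17.697 million years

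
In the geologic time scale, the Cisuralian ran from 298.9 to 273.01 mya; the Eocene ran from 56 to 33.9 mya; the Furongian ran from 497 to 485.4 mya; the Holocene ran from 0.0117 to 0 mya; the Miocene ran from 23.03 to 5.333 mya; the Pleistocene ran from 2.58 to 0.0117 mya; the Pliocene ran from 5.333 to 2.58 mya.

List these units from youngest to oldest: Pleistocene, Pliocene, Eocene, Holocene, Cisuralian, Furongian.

Sorting by start age (ascending Ma, since larger Ma = older): Holocene start 0.0117, Pleistocene start 2.58, Pliocene start 5.333, Eocene start 56, Cisuralian start 298.9, Furongian start 497.

Holocene, Pleistocene, Pliocene, Eocene, Cisuralian, Furongian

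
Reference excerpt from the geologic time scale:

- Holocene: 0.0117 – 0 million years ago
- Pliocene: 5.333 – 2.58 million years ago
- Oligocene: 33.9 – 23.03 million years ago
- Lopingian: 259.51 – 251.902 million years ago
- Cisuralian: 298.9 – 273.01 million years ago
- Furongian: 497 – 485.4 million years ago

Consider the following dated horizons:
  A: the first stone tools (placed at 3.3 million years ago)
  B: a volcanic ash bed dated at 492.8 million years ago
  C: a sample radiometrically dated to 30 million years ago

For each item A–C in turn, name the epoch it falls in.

Match each age against the start–end ranges in the excerpt: A = 3.3 Ma → Pliocene (5.333–2.58); B = 492.8 Ma → Furongian (497–485.4); C = 30 Ma → Oligocene (33.9–23.03).

A — Pliocene; B — Furongian; C — Oligocene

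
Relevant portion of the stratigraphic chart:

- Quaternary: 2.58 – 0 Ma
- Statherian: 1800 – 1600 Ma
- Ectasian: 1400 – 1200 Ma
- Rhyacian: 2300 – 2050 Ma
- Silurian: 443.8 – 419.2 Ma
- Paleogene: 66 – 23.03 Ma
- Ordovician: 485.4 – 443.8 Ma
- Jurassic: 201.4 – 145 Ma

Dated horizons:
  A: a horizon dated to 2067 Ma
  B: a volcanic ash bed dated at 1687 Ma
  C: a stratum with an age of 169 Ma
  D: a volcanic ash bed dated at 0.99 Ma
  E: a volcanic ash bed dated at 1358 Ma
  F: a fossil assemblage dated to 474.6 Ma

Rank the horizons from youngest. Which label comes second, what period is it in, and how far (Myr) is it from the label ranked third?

Sorted youngest-first by Ma: D (0.99), C (169), F (474.6), E (1358), B (1687), A (2067).
The second youngest is C at 169 Ma, which lies in 201.4–145 Ma: the Jurassic.
The third youngest is F at 474.6 Ma; separation = |169 − 474.6| = 305.6 Myr.

C, in the Jurassic; 305.6 million years to F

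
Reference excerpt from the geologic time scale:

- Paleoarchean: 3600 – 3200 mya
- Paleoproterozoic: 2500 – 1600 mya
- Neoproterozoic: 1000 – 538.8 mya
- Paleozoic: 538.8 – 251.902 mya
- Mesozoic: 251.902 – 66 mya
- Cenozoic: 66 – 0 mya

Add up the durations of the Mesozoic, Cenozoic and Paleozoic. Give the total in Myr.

538.8 million years

Each duration: Mesozoic = 185.902; Cenozoic = 66; Paleozoic = 286.898.
Sum: 185.902 + 66 + 286.898 = 538.8 Myr.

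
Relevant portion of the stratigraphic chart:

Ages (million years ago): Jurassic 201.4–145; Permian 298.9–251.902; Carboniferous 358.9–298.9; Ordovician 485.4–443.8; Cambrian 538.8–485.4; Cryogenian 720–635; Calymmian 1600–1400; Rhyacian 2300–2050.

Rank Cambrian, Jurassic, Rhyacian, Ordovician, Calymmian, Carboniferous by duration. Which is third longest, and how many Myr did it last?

Durations: Cambrian 53.4; Jurassic 56.4; Rhyacian 250; Ordovician 41.6; Calymmian 200; Carboniferous 60 Myr.
Sorted longest-first: Rhyacian (250), Calymmian (200), Carboniferous (60), Jurassic (56.4), Cambrian (53.4), Ordovician (41.6).
The third longest is Carboniferous at 60 Myr.

Carboniferous, 60 million years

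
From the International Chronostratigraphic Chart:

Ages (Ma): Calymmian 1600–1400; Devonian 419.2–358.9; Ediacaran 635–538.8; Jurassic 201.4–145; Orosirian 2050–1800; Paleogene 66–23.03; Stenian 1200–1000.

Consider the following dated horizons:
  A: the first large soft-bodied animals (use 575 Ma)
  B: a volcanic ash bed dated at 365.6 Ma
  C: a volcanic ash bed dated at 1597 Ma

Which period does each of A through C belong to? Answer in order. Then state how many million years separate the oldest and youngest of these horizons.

A: 575 Ma lies in 635–538.8 Ma, so Ediacaran.
B: 365.6 Ma lies in 419.2–358.9 Ma, so Devonian.
C: 1597 Ma lies in 1600–1400 Ma, so Calymmian.
Oldest = 1597 Ma, youngest = 365.6 Ma → span 1231.4 Myr.

A — Ediacaran; B — Devonian; C — Calymmian; span 1231.4 million years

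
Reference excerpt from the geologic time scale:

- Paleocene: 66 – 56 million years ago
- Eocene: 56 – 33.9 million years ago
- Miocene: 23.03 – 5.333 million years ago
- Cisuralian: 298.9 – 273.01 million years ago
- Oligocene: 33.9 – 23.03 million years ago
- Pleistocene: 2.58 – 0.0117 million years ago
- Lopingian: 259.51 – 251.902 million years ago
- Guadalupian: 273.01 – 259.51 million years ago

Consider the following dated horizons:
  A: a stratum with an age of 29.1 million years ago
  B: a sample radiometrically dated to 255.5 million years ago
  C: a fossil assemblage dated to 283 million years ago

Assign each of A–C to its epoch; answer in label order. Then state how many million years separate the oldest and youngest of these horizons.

Match each age against the start–end ranges in the excerpt: A = 29.1 Ma → Oligocene (33.9–23.03); B = 255.5 Ma → Lopingian (259.51–251.902); C = 283 Ma → Cisuralian (298.9–273.01).
The largest age is 283 Ma and the smallest is 29.1 Ma; their difference is 253.9 Myr.

A — Oligocene; B — Lopingian; C — Cisuralian; span 253.9 million years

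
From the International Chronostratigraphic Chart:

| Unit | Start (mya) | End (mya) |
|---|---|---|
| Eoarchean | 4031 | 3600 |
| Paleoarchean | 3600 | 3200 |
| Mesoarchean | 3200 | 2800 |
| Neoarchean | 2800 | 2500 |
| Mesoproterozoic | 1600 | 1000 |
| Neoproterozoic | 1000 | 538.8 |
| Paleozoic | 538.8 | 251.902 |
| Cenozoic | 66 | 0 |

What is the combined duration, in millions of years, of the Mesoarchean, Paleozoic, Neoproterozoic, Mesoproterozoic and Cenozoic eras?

Duration is start − end for each: (3200 − 2800) + (538.8 − 251.902) + (1000 − 538.8) + (1600 − 1000) + (66 − 0).
That is 400 + 286.898 + 461.2 + 600 + 66, which totals 1814.098 million years.

1814.098 million years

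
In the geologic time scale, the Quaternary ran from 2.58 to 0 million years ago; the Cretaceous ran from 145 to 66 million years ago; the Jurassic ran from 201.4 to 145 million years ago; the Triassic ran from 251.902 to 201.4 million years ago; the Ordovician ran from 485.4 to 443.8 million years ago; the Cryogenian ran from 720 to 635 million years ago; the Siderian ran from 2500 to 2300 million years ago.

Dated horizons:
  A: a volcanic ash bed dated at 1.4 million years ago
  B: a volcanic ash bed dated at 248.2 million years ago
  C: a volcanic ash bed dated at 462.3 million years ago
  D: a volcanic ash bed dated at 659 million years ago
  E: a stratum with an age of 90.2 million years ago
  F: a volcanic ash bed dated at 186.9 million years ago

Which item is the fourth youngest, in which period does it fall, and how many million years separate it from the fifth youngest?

B, in the Triassic; 214.1 million years to C

Smaller Ma means younger, so youngest first: A 1.4 < E 90.2 < F 186.9 < B 248.2 < C 462.3 < D 659.
Counting 4 along gives B (248.2 Ma); the excerpt puts that inside the Triassic, 251.902–201.4 Ma.
Next in line is C (462.3 Ma), and 462.3 − 248.2 = 214.1 Myr.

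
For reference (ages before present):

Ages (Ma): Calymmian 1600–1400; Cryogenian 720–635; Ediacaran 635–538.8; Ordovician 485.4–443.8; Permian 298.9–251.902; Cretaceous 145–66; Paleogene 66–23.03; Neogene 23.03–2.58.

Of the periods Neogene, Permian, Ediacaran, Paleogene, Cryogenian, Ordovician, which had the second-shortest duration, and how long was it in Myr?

Durations: Neogene 20.45; Permian 46.998; Ediacaran 96.2; Paleogene 42.97; Cryogenian 85; Ordovician 41.6 Myr.
Sorted shortest-first: Neogene (20.45), Ordovician (41.6), Paleogene (42.97), Permian (46.998), Cryogenian (85), Ediacaran (96.2).
The second shortest is Ordovician at 41.6 Myr.

Ordovician, 41.6 million years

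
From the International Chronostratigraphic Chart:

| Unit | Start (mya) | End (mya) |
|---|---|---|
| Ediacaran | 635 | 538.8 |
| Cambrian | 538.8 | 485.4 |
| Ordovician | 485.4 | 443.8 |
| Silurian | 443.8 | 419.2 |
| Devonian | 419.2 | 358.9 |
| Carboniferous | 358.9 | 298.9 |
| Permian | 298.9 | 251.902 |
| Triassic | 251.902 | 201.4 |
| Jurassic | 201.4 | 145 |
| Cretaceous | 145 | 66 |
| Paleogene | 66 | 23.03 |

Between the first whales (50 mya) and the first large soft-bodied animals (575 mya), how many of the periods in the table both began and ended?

9

The older date is 575 Ma and the younger is 50 Ma.
Periods with start < 575 and end > 50 Ma: Cambrian (538.8–485.4), Ordovician (485.4–443.8), Silurian (443.8–419.2), Devonian (419.2–358.9), Carboniferous (358.9–298.9), Permian (298.9–251.902), Triassic (251.902–201.4), Jurassic (201.4–145), Cretaceous (145–66).
That is 9 complete periods.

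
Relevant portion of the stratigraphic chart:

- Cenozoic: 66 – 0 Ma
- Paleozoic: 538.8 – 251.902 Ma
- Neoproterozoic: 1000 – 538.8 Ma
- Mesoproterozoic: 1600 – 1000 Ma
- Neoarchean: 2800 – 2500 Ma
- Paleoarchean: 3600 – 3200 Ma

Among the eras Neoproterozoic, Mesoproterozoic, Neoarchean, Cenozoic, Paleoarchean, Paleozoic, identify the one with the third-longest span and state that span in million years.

Paleoarchean, 400 million years

Durations: Neoproterozoic 461.2; Mesoproterozoic 600; Neoarchean 300; Cenozoic 66; Paleoarchean 400; Paleozoic 286.898 Myr.
Sorted longest-first: Mesoproterozoic (600), Neoproterozoic (461.2), Paleoarchean (400), Neoarchean (300), Paleozoic (286.898), Cenozoic (66).
The third longest is Paleoarchean at 400 Myr.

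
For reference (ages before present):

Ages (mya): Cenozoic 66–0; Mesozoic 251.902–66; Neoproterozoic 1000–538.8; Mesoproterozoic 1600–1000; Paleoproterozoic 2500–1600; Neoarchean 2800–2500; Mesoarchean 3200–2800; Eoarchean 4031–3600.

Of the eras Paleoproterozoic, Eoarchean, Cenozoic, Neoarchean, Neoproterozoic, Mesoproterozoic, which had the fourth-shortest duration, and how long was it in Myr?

Start − end for each: Paleoproterozoic 2500 − 1600 = 900; Eoarchean 4031 − 3600 = 431; Cenozoic 66 − 0 = 66; Neoarchean 2800 − 2500 = 300; Neoproterozoic 1000 − 538.8 = 461.2; Mesoproterozoic 1600 − 1000 = 600.
Ranking these from shortest: Cenozoic < Neoarchean < Eoarchean < Neoproterozoic < Mesoproterozoic < Paleoproterozoic.
Position 4 in that ranking is Neoproterozoic, which lasted 461.2 Myr.

Neoproterozoic, 461.2 million years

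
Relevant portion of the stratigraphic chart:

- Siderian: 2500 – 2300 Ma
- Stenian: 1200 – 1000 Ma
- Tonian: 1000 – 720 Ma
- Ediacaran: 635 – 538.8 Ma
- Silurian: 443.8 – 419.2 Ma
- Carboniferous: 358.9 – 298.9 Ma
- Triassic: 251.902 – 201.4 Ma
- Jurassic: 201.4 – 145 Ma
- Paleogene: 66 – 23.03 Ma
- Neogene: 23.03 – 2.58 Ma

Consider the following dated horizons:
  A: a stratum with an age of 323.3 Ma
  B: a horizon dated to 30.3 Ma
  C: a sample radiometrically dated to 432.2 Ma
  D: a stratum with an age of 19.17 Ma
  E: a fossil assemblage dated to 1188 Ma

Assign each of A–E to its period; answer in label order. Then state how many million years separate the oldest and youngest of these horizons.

A: 323.3 Ma lies in 358.9–298.9 Ma, so Carboniferous.
B: 30.3 Ma lies in 66–23.03 Ma, so Paleogene.
C: 432.2 Ma lies in 443.8–419.2 Ma, so Silurian.
D: 19.17 Ma lies in 23.03–2.58 Ma, so Neogene.
E: 1188 Ma lies in 1200–1000 Ma, so Stenian.
Oldest = 1188 Ma, youngest = 19.17 Ma → span 1168.83 Myr.

A — Carboniferous; B — Paleogene; C — Silurian; D — Neogene; E — Stenian; span 1168.83 million years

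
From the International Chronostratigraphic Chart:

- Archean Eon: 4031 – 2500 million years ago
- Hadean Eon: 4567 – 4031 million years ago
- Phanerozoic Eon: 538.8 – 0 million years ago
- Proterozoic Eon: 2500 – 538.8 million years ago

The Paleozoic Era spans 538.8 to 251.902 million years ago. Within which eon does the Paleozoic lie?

Phanerozoic

The Paleozoic (538.8–251.902 Ma) lies entirely within 538.8–0 Ma, the Phanerozoic Eon.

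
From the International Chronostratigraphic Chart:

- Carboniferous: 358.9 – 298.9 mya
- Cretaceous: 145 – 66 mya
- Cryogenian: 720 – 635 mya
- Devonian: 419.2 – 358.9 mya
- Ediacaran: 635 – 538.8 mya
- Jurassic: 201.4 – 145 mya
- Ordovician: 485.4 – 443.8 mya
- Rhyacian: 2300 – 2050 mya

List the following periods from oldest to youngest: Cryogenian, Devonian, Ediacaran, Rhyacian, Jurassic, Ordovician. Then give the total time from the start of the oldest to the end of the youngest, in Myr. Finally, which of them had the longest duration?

Rhyacian, Cryogenian, Ediacaran, Ordovician, Devonian, Jurassic; total span 2155 Myr; longest is Rhyacian

Start ages (Ma): Rhyacian 2300, Cryogenian 720, Ediacaran 635, Ordovician 485.4, Devonian 419.2, Jurassic 201.4.
Ordered oldest to youngest: Rhyacian, Cryogenian, Ediacaran, Ordovician, Devonian, Jurassic.
Span = 2300 − 145 = 2155 Myr.
Durations: Cryogenian 85, Ediacaran 96.2, Devonian 60.3, Jurassic 56.4, Ordovician 41.6, Rhyacian 250 → longest is Rhyacian (250 Myr).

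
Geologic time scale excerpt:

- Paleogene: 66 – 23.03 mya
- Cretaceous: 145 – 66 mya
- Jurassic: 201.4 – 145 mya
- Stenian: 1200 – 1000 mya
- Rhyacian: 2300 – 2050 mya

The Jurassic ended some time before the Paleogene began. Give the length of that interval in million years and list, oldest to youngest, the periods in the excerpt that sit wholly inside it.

79 million years; Cretaceous

End of Jurassic = 145 Ma; start of Paleogene = 66 Ma.
Gap = 145 − 66 = 79 Myr.
Periods wholly inside 145–66 Ma: Cretaceous (145–66).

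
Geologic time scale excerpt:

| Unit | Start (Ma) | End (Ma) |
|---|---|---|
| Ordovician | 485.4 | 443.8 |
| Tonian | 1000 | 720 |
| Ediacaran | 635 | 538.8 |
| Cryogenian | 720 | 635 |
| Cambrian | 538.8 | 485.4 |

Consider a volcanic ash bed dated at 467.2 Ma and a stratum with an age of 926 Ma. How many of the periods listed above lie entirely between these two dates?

3

The older date is 926 Ma and the younger is 467.2 Ma.
Periods with start < 926 and end > 467.2 Ma: Cryogenian (720–635), Ediacaran (635–538.8), Cambrian (538.8–485.4).
That is 3 complete periods.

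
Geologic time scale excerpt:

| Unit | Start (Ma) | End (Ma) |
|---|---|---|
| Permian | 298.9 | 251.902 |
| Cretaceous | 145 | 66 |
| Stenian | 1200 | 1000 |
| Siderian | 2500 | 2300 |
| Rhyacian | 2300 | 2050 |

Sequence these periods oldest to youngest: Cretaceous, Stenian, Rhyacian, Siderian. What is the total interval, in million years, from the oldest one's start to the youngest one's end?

Siderian, Rhyacian, Stenian, Cretaceous; total span 2434 Myr

From the excerpt: Cretaceous 145–66; Stenian 1200–1000; Rhyacian 2300–2050; Siderian 2500–2300 (Ma).
Larger Ma is earlier, so the oldest is Siderian and the youngest is Cretaceous; oldest to youngest: Siderian, Rhyacian, Stenian, Cretaceous.
Oldest start 2500 minus youngest end 66 gives 2434 Myr overall.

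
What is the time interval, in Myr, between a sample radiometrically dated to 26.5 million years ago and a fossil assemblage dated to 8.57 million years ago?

26.5 − 8.57 = 17.93 million years.

17.93 million years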